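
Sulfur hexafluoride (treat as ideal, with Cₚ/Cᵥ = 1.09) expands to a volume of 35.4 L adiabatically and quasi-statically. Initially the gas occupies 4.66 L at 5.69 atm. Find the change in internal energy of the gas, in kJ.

ΔU ≈ -4.98 kJ

P₂ = P₁(V₁/V₂)^γ = 5.69×(4.66/35.4)^(1.09) = 0.6241 atm.
For a reversible adiabat, W_by_gas = (P₁V₁ − P₂V₂)/(γ−1).
W_by = (576500×0.00466 − 63230×0.0354) / (0.09) = 4980 J.
Q = 0 ⇒ ΔU = −W_by = -4980 J.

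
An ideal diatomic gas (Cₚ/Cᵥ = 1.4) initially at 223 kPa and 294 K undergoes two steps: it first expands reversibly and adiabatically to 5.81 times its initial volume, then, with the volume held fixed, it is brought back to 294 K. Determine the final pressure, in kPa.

Adiabatic step (PV^γ = const): P₂ = 223×(1/5.81)^(1.4) = 18.99 kPa; T₂ = 294×(1/5.81)^(0.4) = 145.4 K.
Isochoric: P₃ = P₂(T₃/T₂) = 18.99 × (294/145.4) = 38.38 kPa.

P₃ ≈ 38.4 kPa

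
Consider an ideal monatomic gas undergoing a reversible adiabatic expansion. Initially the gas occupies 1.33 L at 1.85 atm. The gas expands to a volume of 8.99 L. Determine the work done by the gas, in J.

W ≈ 269 J

γ = 5/3 for a monatomic ideal gas.
P₂ = P₁(V₁/V₂)^γ = 1.85×(1.33/8.99)^(5/3) = 0.07656 atm.
For a reversible adiabat, W_by_gas = (P₁V₁ − P₂V₂)/(γ−1).
W_by = (187500×0.00133 − 7757×0.00899) / (2/3) = 269.4 J.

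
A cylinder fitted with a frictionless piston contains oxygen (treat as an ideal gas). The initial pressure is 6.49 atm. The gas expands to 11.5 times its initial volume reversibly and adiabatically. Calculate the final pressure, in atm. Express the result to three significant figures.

Adiabatic: P₁V₁^γ = P₂V₂^γ ⇒ P₂ = P₁ (V₁/V₂)^γ.
For a diatomic ideal gas γ = 7/5.
P₂ = 6.49 × (1/11.5)^(7/5) = 0.2125 atm.

P₂ ≈ 0.212 atm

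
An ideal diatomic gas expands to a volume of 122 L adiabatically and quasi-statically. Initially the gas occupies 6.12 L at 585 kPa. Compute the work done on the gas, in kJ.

γ = 7/5 for a diatomic ideal gas.
P₂ = P₁(V₁/V₂)^γ = 585×(6.12/122)^(7/5) = 8.866 kPa.
For a reversible adiabat, W_by_gas = (P₁V₁ − P₂V₂)/(γ−1).
W_by = (585000×0.00612 − 8866×0.122) / (2/5) = 6247 J.
W_on_gas = −W_by = -6247 J.

W ≈ -6.25 kJ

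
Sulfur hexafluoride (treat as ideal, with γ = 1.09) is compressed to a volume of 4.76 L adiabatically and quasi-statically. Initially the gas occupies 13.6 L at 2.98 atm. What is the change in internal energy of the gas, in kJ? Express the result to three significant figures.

ΔU ≈ 4.52 kJ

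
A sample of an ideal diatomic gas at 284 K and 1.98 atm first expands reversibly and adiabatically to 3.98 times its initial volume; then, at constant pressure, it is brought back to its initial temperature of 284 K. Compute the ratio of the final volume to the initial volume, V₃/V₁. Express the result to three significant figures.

V₃/V₁ ≈ 6.92

For a diatomic ideal gas γ = 7/5.
Adiabatic step: V₂/V₁ = 3.98; T₂ = T₁·(1/3.98)^(2/5) = 163.4 K.
Isobaric step: V₃/V₂ = T₃/T₂ = 284/163.4.
V₃/V₁ = (V₂/V₁)(V₃/V₂) = 3.98 × (284/163.4) = 6.916.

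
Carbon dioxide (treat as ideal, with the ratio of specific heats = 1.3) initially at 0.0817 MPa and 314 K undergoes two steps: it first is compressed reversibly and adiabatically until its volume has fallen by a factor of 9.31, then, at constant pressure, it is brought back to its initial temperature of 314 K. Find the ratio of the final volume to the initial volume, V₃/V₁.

V₃/V₁ ≈ 0.0550

Adiabatic step: V₂/V₁ = 0.1074; T₂ = T₁·9.31^(0.3) = 613.2 K.
Isobaric step: V₃/V₂ = T₃/T₂ = 314/613.2.
V₃/V₁ = (V₂/V₁)(V₃/V₂) = 0.1074 × (314/613.2) = 0.055.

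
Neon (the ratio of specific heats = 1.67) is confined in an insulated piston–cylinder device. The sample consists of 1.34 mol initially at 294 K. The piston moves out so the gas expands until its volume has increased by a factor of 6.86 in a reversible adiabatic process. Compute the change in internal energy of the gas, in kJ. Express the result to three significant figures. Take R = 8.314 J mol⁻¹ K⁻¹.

For a reversible adiabat TV^(γ−1) is constant, so T₂ = T₁ (V₁/V₂)^(γ−1).
T₂ = 294 × (1/6.86)^(0.67) = 80.91 K.
Q = 0, so ΔU = W_on_gas = nCᵥΔT with Cᵥ = R/(γ−1) = 12.41 J/(mol·K).
ΔU = 1.34 × 12.41 × (80.91 − 294) = -3543 J.

ΔU ≈ -3.54 kJ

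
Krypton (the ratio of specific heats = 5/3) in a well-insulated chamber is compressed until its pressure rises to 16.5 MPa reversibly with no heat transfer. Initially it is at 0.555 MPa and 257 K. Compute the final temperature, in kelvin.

T₂ ≈ 998 K

Adiabatic: T₂/T₁ = (P₂/P₁)^((γ−1)/γ).
T₂ = 257 × (16.5/0.555)^(2/5) = 998.2 K.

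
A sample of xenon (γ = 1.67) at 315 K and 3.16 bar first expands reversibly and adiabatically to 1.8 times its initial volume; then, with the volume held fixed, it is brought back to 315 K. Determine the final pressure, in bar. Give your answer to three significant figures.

P₃ ≈ 1.76 bar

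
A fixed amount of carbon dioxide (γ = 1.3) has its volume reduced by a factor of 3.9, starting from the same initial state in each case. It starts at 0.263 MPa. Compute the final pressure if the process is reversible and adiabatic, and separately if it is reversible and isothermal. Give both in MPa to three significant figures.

Isothermal: P₂ = P₁(V₁/V₂) = 0.263×3.9 = 1.026 MPa.
Adiabatic: P₂ = P₁(V₁/V₂)^γ = 0.263×3.9^(1.3) = 1.543 MPa.

adiabatic: 1.54 MPa; isothermal: 1.03 MPa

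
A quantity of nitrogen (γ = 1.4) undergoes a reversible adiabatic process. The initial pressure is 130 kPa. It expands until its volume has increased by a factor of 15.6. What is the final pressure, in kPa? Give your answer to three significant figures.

Adiabatic: P₁V₁^γ = P₂V₂^γ ⇒ P₂ = P₁ (V₁/V₂)^γ.
P₂ = 130 × (1/15.6)^(1.4) = 2.777 kPa.

P₂ ≈ 2.78 kPa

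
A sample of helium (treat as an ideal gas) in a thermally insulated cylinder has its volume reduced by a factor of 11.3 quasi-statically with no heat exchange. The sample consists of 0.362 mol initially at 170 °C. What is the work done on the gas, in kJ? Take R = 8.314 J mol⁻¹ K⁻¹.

W ≈ 8.07 kJ

For a reversible adiabat TV^(γ−1) is constant, so T₂ = T₁ (V₁/V₂)^(γ−1).
γ = 5/3 for a monatomic ideal gas, so γ−1 = 2/3.
T₁ = 170 °C = 443.1 K.
T₂ = 443.1 × 11.3^(2/3) = 2232 K.
Q = 0, so ΔU = W_on_gas = nCᵥΔT with Cᵥ = R/(γ−1) = 12.47 J/(mol·K).
ΔU = 0.362 × 12.47 × (2232 − 443.1) = 8074 J.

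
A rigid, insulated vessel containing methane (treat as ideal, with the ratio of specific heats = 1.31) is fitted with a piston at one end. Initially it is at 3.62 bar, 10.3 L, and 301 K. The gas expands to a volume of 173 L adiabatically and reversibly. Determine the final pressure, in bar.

Adiabatic: P₁V₁^γ = P₂V₂^γ ⇒ P₂ = P₁ (V₁/V₂)^γ.
P₂ = 3.62 × (10.3/173)^(1.31) = 0.08988 bar.

P₂ ≈ 0.0899 bar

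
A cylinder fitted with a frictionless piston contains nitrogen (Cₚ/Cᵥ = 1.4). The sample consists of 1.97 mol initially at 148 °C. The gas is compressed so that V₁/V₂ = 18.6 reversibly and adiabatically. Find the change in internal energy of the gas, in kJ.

ΔU ≈ 38.3 kJ

For a reversible adiabat TV^(γ−1) is constant, so T₂ = T₁ (V₁/V₂)^(γ−1).
T₁ = 148 °C = 421.1 K.
T₂ = 421.1 × 18.6^(0.4) = 1356 K.
Q = 0, so ΔU = W_on_gas = nCᵥΔT with Cᵥ = R/(γ−1) = 20.79 J/(mol·K).
ΔU = 1.97 × 20.79 × (1356 − 421.1) = 38280 J.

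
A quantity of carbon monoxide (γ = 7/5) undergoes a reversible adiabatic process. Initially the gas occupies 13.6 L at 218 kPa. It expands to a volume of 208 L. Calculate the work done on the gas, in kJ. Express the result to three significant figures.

W ≈ -4.92 kJ

P₂ = P₁(V₁/V₂)^γ = 218×(13.6/208)^(7/5) = 4.788 kPa.
For a reversible adiabat, W_by_gas = (P₁V₁ − P₂V₂)/(γ−1).
W_by = (218000×0.0136 − 4788×0.208) / (2/5) = 4922 J.
W_on_gas = −W_by = -4922 J.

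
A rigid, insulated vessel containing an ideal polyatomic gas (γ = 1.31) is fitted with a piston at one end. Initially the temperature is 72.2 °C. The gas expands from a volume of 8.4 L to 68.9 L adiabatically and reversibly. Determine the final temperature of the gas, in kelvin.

T₂ ≈ 180 K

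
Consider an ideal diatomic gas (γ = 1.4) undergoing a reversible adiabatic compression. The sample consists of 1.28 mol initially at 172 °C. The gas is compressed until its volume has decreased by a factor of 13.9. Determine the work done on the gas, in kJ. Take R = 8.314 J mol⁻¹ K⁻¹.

For a reversible adiabat TV^(γ−1) is constant, so T₂ = T₁ (V₁/V₂)^(γ−1).
T₁ = 172 °C = 445.1 K.
T₂ = 445.1 × 13.9^(0.4) = 1276 K.
Q = 0, so ΔU = W_on_gas = nCᵥΔT with Cᵥ = R/(γ−1) = 20.79 J/(mol·K).
ΔU = 1.28 × 20.79 × (1276 − 445.1) = 22090 J.

W ≈ 22.1 kJ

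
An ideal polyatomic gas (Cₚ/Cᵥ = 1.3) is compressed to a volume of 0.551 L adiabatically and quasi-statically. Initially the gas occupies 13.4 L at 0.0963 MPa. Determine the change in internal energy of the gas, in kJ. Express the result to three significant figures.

ΔU ≈ 6.90 kJ

P₂ = P₁(V₁/V₂)^γ = 0.0963×(13.4/0.551)^(1.3) = 6.101 MPa.
For a reversible adiabat, W_by_gas = (P₁V₁ − P₂V₂)/(γ−1).
W_by = (96300×0.0134 − 6.101×10^6×0.000551) / (0.3) = -6903 J.
Q = 0 ⇒ ΔU = −W_by = 6903 J.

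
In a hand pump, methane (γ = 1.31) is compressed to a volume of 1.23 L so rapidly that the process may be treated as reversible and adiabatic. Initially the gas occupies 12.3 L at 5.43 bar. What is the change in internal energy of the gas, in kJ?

ΔU ≈ 22.4 kJ

P₂ = P₁(V₁/V₂)^γ = 5.43×(12.3/1.23)^(1.31) = 110.9 bar.
For a reversible adiabat, W_by_gas = (P₁V₁ − P₂V₂)/(γ−1).
W_by = (543000×0.0123 − 1.109×10^7×0.00123) / (0.31) = -22440 J.
Q = 0 ⇒ ΔU = −W_by = 22440 J.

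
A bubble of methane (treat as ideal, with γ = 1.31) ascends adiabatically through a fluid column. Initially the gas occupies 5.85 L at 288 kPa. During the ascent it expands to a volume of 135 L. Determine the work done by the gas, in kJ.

W ≈ 3.38 kJ

P₂ = P₁(V₁/V₂)^γ = 288×(5.85/135)^(1.31) = 4.717 kPa.
For a reversible adiabat, W_by_gas = (P₁V₁ − P₂V₂)/(γ−1).
W_by = (288000×0.00585 − 4717×0.135) / (0.31) = 3381 J.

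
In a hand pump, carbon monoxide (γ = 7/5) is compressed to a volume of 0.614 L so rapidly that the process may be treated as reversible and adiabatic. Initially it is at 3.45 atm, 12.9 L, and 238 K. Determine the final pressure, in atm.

P₂ ≈ 245 atm

Adiabatic: P₁V₁^γ = P₂V₂^γ ⇒ P₂ = P₁ (V₁/V₂)^γ.
P₂ = 3.45 × (12.9/0.614)^(7/5) = 245 atm.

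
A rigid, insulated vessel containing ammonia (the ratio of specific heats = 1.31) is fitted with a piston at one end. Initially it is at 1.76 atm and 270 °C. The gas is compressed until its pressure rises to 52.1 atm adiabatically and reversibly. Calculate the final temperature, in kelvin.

Adiabatic: T₂/T₁ = (P₂/P₁)^((γ−1)/γ).
T₁ = 270 °C = 543.1 K.
T₂ = 543.1 × (52.1/1.76)^(0.237) = 1211 K.

T₂ ≈ 1210 K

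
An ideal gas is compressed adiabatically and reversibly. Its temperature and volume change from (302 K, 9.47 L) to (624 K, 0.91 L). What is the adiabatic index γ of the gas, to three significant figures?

γ ≈ 1.31

TV^(γ−1) = const ⇒ γ − 1 = ln(T₂/T₁) / ln(V₁/V₂).
γ = 1 + ln(624/302) / ln(9.47/0.91) = 1.31.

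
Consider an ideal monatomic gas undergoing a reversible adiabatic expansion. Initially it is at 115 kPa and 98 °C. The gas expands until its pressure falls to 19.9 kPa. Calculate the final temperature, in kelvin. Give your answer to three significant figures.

T₂ ≈ 184 K

Adiabatic: T₂/T₁ = (P₂/P₁)^((γ−1)/γ).
For a monatomic ideal gas γ = 5/3, so (γ−1)/γ = 2/5.
T₁ = 98 °C = 371.1 K.
T₂ = 371.1 × (19.9/115)^(2/5) = 184 K.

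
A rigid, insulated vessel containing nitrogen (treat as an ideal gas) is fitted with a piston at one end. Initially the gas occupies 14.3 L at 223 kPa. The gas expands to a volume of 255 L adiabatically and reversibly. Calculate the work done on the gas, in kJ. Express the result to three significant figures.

W ≈ -5.45 kJ

γ = 7/5 for a diatomic ideal gas.
P₂ = P₁(V₁/V₂)^γ = 223×(14.3/255)^(7/5) = 3.95 kPa.
For a reversible adiabat, W_by_gas = (P₁V₁ − P₂V₂)/(γ−1).
W_by = (223000×0.0143 − 3950×0.255) / (2/5) = 5454 J.
W_on_gas = −W_by = -5454 J.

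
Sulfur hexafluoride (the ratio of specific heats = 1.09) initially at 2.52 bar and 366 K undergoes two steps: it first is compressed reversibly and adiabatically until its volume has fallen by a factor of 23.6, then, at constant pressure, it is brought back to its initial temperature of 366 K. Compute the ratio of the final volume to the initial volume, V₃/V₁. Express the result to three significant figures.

Adiabatic step: V₂/V₁ = 0.04237; T₂ = T₁·23.6^(0.09) = 486.5 K.
Isobaric step: V₃/V₂ = T₃/T₂ = 366/486.5.
V₃/V₁ = (V₂/V₁)(V₃/V₂) = 0.04237 × (366/486.5) = 0.03188.

V₃/V₁ ≈ 0.0319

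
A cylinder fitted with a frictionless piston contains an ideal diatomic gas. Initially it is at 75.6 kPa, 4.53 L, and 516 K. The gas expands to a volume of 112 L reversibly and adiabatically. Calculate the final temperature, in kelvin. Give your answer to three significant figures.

For a reversible adiabat TV^(γ−1) is constant, so T₂ = T₁ (V₁/V₂)^(γ−1).
γ = 7/5 for a diatomic ideal gas.
T₂ = 516 × (4.53/112)^(2/5) = 143 K.

T₂ ≈ 143 K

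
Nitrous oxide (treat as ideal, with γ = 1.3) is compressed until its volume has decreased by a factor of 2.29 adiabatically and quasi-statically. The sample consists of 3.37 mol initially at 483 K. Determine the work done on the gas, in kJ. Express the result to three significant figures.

Adiabatic: T₁V₁^(γ−1) = T₂V₂^(γ−1) ⇒ T₂ = T₁ (V₁/V₂)^(γ−1).
T₂ = 483 × 2.29^(0.3) = 619.3 K.
Q = 0, so ΔU = W_on_gas = nCᵥΔT with Cᵥ = R/(γ−1) = 27.71 J/(mol·K).
ΔU = 3.37 × 27.71 × (619.3 − 483) = 12730 J.

W ≈ 12.7 kJ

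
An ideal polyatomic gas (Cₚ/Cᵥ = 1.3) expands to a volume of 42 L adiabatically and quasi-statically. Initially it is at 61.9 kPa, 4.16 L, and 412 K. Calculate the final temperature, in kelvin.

T₂ ≈ 206 K

Adiabatic: T₁V₁^(γ−1) = T₂V₂^(γ−1) ⇒ T₂ = T₁ (V₁/V₂)^(γ−1).
T₂ = 412 × (4.16/42)^(0.3) = 205.9 K.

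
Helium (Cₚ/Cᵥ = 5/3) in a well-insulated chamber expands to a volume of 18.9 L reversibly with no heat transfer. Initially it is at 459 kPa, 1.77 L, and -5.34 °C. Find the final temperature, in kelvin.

T₂ ≈ 55.2 K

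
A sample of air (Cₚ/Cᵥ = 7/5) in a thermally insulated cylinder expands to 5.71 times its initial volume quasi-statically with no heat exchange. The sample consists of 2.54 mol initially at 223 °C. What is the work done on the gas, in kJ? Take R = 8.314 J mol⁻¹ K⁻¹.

Adiabatic: T₁V₁^(γ−1) = T₂V₂^(γ−1) ⇒ T₂ = T₁ (V₁/V₂)^(γ−1).
T₁ = 223 °C = 496.1 K.
T₂ = 496.1 × (1/5.71)^(2/5) = 247.1 K.
Q = 0, so ΔU = W_on_gas = nCᵥΔT with Cᵥ = R/(γ−1) = 20.79 J/(mol·K).
ΔU = 2.54 × 20.79 × (247.1 − 496.1) = -13150 J.

W ≈ -13.1 kJ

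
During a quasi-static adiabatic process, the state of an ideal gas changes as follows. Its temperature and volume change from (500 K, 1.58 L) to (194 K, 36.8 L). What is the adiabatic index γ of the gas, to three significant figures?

TV^(γ−1) = const ⇒ γ − 1 = ln(T₂/T₁) / ln(V₁/V₂).
γ = 1 + ln(194/500) / ln(1.58/36.8) = 1.301.

γ ≈ 1.30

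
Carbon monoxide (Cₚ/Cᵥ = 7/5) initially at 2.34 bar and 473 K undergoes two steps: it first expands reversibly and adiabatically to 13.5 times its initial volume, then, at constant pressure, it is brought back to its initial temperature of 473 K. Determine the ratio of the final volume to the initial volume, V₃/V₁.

Adiabatic step: V₂/V₁ = 13.5; T₂ = T₁·(1/13.5)^(2/5) = 167 K.
Isobaric step: V₃/V₂ = T₃/T₂ = 473/167.
V₃/V₁ = (V₂/V₁)(V₃/V₂) = 13.5 × (473/167) = 38.24.

V₃/V₁ ≈ 38.2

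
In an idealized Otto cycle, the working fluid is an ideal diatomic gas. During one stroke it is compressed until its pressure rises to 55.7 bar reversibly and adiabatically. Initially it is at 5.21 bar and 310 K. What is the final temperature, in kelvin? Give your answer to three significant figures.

Along an adiabat T P^((1−γ)/γ) is constant, so T₂ = T₁ (P₂/P₁)^((γ−1)/γ).
For a diatomic ideal gas γ = 7/5, so (γ−1)/γ = 2/7.
T₂ = 310 × (55.7/5.21)^(2/7) = 610.1 K.

T₂ ≈ 610 K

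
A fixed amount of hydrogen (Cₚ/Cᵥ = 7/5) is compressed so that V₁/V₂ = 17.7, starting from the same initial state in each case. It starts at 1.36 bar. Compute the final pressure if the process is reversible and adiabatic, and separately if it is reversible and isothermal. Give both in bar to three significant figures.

Isothermal: P₂ = P₁(V₁/V₂) = 1.36×17.7 = 24.07 bar.
Adiabatic: P₂ = P₁(V₁/V₂)^γ = 1.36×17.7^(7/5) = 75.98 bar.

adiabatic: 76.0 bar; isothermal: 24.1 bar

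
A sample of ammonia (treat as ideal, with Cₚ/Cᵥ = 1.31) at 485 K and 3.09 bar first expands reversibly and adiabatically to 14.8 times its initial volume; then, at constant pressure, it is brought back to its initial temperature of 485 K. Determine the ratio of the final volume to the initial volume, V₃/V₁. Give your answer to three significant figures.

Adiabatic step: V₂/V₁ = 14.8; T₂ = T₁·(1/14.8)^(0.31) = 210.4 K.
Isobaric step: V₃/V₂ = T₃/T₂ = 485/210.4.
V₃/V₁ = (V₂/V₁)(V₃/V₂) = 14.8 × (485/210.4) = 34.12.

V₃/V₁ ≈ 34.1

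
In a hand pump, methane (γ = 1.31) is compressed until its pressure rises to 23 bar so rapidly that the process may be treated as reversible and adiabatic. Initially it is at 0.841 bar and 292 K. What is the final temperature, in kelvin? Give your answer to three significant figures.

Adiabatic: T₂/T₁ = (P₂/P₁)^((γ−1)/γ).
T₂ = 292 × (23/0.841)^(0.237) = 638.9 K.

T₂ ≈ 639 K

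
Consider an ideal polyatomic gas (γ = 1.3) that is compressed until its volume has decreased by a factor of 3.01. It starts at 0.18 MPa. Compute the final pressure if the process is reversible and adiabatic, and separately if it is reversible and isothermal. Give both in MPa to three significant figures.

adiabatic: 0.754 MPa; isothermal: 0.542 MPa

Isothermal: P₂ = P₁(V₁/V₂) = 0.18×3.01 = 0.5418 MPa.
Adiabatic: P₂ = P₁(V₁/V₂)^γ = 0.18×3.01^(1.3) = 0.7541 MPa.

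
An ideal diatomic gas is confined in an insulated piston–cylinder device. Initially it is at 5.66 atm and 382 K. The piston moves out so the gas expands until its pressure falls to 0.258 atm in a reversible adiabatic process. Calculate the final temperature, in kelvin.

T₂ ≈ 158 K

Along an adiabat T P^((1−γ)/γ) is constant, so T₂ = T₁ (P₂/P₁)^((γ−1)/γ).
For a diatomic ideal gas γ = 7/5, so (γ−1)/γ = 2/7.
T₂ = 382 × (0.258/5.66)^(2/7) = 158.1 K.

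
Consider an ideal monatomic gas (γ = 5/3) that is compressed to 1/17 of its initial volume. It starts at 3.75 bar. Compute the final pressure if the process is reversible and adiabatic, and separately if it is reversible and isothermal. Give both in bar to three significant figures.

Isothermal: P₂ = P₁(V₁/V₂) = 3.75×17 = 63.75 bar.
Adiabatic: P₂ = P₁(V₁/V₂)^γ = 3.75×17^(5/3) = 421.5 bar.

adiabatic: 421 bar; isothermal: 63.8 bar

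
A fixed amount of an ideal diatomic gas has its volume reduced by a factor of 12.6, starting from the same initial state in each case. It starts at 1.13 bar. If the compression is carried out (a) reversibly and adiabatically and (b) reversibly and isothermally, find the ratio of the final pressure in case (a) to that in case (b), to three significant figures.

For a diatomic ideal gas γ = 7/5.
Isothermal: P_b = P₁(V₁/V₂) = 1.13×12.6.
Adiabatic: P_a = P₁(V₁/V₂)^γ = 1.13×12.6^(7/5).
P_a/P_b = (V₁/V₂)^(γ−1) = 12.6^(2/5) = 2.755.

P_adiabatic / P_isothermal ≈ 2.76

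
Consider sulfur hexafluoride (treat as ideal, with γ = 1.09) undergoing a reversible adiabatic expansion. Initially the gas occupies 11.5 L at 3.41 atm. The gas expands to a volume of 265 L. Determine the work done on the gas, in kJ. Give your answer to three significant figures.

W ≈ -10.9 kJ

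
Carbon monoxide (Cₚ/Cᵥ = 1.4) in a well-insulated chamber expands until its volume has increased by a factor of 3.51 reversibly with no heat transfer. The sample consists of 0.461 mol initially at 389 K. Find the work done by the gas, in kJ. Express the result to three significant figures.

Adiabatic: T₁V₁^(γ−1) = T₂V₂^(γ−1) ⇒ T₂ = T₁ (V₁/V₂)^(γ−1).
T₂ = 389 × (1/3.51)^(0.4) = 235.4 K.
Q = 0, so ΔU = W_on_gas = nCᵥΔT with Cᵥ = R/(γ−1) = 20.79 J/(mol·K).
ΔU = 0.461 × 20.79 × (235.4 − 389) = -1472 J.
Work done by the gas = −ΔU = 1472 J.

W ≈ 1.47 kJ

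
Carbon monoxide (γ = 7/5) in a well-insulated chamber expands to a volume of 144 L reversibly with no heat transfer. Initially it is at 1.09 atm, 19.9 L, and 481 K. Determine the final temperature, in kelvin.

For a reversible adiabat TV^(γ−1) is constant, so T₂ = T₁ (V₁/V₂)^(γ−1).
T₂ = 481 × (19.9/144)^(2/5) = 217.9 K.

T₂ ≈ 218 K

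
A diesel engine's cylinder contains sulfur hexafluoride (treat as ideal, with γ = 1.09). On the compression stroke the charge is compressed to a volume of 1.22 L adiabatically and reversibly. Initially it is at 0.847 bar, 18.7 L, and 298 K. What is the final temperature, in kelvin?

Adiabatic: T₁V₁^(γ−1) = T₂V₂^(γ−1) ⇒ T₂ = T₁ (V₁/V₂)^(γ−1).
T₂ = 298 × (18.7/1.22)^(0.09) = 381 K.

T₂ ≈ 381 K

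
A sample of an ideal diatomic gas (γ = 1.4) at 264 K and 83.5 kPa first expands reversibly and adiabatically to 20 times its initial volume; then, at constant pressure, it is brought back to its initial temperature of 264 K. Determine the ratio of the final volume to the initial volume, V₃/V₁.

Adiabatic step: V₂/V₁ = 20; T₂ = T₁·(1/20)^(0.4) = 79.65 K.
Isobaric step: V₃/V₂ = T₃/T₂ = 264/79.65.
V₃/V₁ = (V₂/V₁)(V₃/V₂) = 20 × (264/79.65) = 66.29.

V₃/V₁ ≈ 66.3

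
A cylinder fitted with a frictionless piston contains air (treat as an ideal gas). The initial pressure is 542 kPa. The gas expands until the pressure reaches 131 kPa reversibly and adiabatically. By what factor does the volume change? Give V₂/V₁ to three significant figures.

V₂/V₁ ≈ 2.76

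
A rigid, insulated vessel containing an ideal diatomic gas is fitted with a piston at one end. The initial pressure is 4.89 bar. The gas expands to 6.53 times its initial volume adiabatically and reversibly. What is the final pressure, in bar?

Adiabatic: P₁V₁^γ = P₂V₂^γ ⇒ P₂ = P₁ (V₁/V₂)^γ.
For a diatomic ideal gas γ = 7/5.
P₂ = 4.89 × (1/6.53)^(7/5) = 0.3535 bar.

P₂ ≈ 0.354 bar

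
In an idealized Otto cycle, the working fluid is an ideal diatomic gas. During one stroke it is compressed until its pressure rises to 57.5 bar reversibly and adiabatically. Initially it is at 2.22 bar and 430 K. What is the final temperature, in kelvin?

T₂ ≈ 1090 K

Adiabatic: T₂/T₁ = (P₂/P₁)^((γ−1)/γ).
For a diatomic ideal gas γ = 7/5, so (γ−1)/γ = 2/7.
T₂ = 430 × (57.5/2.22)^(2/7) = 1090 K.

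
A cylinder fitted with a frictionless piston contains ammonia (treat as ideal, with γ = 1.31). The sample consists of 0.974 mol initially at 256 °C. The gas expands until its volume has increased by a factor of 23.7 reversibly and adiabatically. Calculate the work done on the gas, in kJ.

W ≈ -8.64 kJ

Adiabatic: T₁V₁^(γ−1) = T₂V₂^(γ−1) ⇒ T₂ = T₁ (V₁/V₂)^(γ−1).
T₁ = 256 °C = 529.1 K.
T₂ = 529.1 × (1/23.7)^(0.31) = 198.3 K.
Q = 0, so ΔU = W_on_gas = nCᵥΔT with Cᵥ = R/(γ−1) = 26.82 J/(mol·K).
ΔU = 0.974 × 26.82 × (198.3 − 529.1) = -8641 J.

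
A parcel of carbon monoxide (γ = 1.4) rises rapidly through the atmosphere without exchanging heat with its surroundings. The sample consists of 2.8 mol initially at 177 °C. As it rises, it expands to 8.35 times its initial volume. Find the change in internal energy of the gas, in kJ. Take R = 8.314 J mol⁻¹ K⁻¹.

For a reversible adiabat TV^(γ−1) is constant, so T₂ = T₁ (V₁/V₂)^(γ−1).
T₁ = 177 °C = 450.1 K.
T₂ = 450.1 × (1/8.35)^(0.4) = 192.6 K.
Q = 0, so ΔU = W_on_gas = nCᵥΔT with Cᵥ = R/(γ−1) = 20.79 J/(mol·K).
ΔU = 2.8 × 20.79 × (192.6 − 450.1) = -14990 J.

ΔU ≈ -15.0 kJ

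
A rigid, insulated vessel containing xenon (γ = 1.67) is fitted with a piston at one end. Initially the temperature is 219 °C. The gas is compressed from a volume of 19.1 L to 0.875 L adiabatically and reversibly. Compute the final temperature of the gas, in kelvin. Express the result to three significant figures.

T₂ ≈ 3880 K

For a reversible adiabat TV^(γ−1) is constant, so T₂ = T₁ (V₁/V₂)^(γ−1).
T₁ = 219 °C = 492.1 K.
T₂ = 492.1 × (19.1/0.875)^(0.67) = 3884 K.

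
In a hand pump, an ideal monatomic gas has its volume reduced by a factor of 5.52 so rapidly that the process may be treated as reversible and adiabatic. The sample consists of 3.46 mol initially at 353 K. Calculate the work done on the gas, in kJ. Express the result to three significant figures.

For a reversible adiabat TV^(γ−1) is constant, so T₂ = T₁ (V₁/V₂)^(γ−1).
γ = 5/3 for a monatomic ideal gas, so γ−1 = 2/3.
T₂ = 353 × 5.52^(2/3) = 1103 K.
Q = 0, so ΔU = W_on_gas = nCᵥΔT with Cᵥ = R/(γ−1) = 12.47 J/(mol·K).
ΔU = 3.46 × 12.47 × (1103 − 353) = 32340 J.

W ≈ 32.3 kJ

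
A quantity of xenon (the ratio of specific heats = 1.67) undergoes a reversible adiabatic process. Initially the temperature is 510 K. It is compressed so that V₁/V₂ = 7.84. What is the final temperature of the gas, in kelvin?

For a reversible adiabat TV^(γ−1) is constant, so T₂ = T₁ (V₁/V₂)^(γ−1).
T₂ = 510 × 7.84^(0.67) = 2027 K.

T₂ ≈ 2030 K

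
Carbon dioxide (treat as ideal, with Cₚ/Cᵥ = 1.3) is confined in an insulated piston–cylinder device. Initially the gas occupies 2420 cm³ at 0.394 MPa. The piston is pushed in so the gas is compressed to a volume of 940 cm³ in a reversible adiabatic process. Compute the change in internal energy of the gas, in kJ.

ΔU ≈ 1.04 kJ

P₂ = P₁(V₁/V₂)^γ = 0.394×(2420/940)^(1.3) = 1.347 MPa.
For a reversible adiabat, W_by_gas = (P₁V₁ − P₂V₂)/(γ−1).
W_by = (394000×0.00242 − 1.347×10^6×0.00094) / (0.3) = -1043 J.
Q = 0 ⇒ ΔU = −W_by = 1043 J.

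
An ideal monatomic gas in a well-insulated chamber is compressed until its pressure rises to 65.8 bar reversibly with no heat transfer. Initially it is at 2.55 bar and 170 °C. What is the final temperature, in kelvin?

T₂ ≈ 1630 K

Adiabatic: T₂/T₁ = (P₂/P₁)^((γ−1)/γ).
For a monatomic ideal gas γ = 5/3, so (γ−1)/γ = 2/5.
T₁ = 170 °C = 443.1 K.
T₂ = 443.1 × (65.8/2.55)^(2/5) = 1626 K.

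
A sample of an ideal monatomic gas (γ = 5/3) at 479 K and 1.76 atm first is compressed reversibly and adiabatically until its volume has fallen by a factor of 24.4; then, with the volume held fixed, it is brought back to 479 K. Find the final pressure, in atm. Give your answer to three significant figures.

Adiabatic step (PV^γ = const): P₂ = 1.76×24.4^(5/3) = 361.3 atm; T₂ = 479×24.4^(2/3) = 4030 K.
Isochoric: P₃ = P₂(T₃/T₂) = 361.3 × (479/4030) = 42.94 atm.

P₃ ≈ 42.9 atm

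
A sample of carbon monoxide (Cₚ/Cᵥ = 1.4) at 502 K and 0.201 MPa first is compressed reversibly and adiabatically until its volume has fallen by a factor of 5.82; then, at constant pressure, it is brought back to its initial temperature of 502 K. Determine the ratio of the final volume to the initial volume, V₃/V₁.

Adiabatic step: V₂/V₁ = 0.1718; T₂ = T₁·5.82^(0.4) = 1015 K.
Isobaric step: V₃/V₂ = T₃/T₂ = 502/1015.
V₃/V₁ = (V₂/V₁)(V₃/V₂) = 0.1718 × (502/1015) = 0.08494.

V₃/V₁ ≈ 0.0849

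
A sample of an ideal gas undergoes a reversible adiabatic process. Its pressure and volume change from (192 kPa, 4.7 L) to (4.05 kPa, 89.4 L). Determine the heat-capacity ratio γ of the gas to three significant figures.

γ ≈ 1.31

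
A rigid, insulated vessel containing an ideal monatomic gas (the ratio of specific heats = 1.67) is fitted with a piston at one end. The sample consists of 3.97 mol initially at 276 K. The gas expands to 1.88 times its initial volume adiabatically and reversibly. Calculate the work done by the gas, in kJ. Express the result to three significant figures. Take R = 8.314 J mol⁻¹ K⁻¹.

W ≈ 4.69 kJ

Adiabatic: T₁V₁^(γ−1) = T₂V₂^(γ−1) ⇒ T₂ = T₁ (V₁/V₂)^(γ−1).
T₂ = 276 × (1/1.88)^(0.67) = 180.8 K.
Q = 0, so ΔU = W_on_gas = nCᵥΔT with Cᵥ = R/(γ−1) = 12.41 J/(mol·K).
ΔU = 3.97 × 12.41 × (180.8 − 276) = -4689 J.
Work done by the gas = −ΔU = 4689 J.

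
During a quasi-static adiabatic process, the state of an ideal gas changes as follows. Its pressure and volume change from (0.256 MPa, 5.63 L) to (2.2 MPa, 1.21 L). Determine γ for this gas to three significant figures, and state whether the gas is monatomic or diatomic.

γ ≈ 1.40; diatomic

PV^γ = const ⇒ γ = ln(P₂/P₁) / ln(V₁/V₂).
γ = ln(2.2/0.256) / ln(5.63/1.21) = 1.399.
γ ≈ 1.40 is close to 7/5, so the gas is diatomic.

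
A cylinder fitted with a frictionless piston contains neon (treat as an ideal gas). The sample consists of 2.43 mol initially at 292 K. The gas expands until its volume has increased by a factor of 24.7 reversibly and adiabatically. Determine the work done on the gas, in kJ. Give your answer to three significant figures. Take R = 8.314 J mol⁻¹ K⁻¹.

W ≈ -7.81 kJ

For a reversible adiabat TV^(γ−1) is constant, so T₂ = T₁ (V₁/V₂)^(γ−1).
γ = 5/3 for a monatomic ideal gas, so γ−1 = 2/3.
T₂ = 292 × (1/24.7)^(2/3) = 34.43 K.
Q = 0, so ΔU = W_on_gas = nCᵥΔT with Cᵥ = R/(γ−1) = 12.47 J/(mol·K).
ΔU = 2.43 × 12.47 × (34.43 − 292) = -7806 J.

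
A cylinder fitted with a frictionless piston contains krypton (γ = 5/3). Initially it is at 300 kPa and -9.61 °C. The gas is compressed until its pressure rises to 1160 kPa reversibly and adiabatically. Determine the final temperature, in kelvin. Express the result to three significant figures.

Adiabatic: T₂/T₁ = (P₂/P₁)^((γ−1)/γ).
T₁ = -9.61 °C = 263.5 K.
T₂ = 263.5 × (1160/300)^(2/5) = 452.7 K.

T₂ ≈ 453 K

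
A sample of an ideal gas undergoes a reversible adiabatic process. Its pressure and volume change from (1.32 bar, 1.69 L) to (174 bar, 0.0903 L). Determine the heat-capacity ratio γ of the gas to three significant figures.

PV^γ = const ⇒ γ = ln(P₂/P₁) / ln(V₁/V₂).
γ = ln(174/1.32) / ln(1.69/0.0903) = 1.666.

γ ≈ 1.67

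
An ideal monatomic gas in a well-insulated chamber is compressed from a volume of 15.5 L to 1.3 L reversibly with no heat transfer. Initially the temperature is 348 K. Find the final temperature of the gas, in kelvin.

Adiabatic: T₁V₁^(γ−1) = T₂V₂^(γ−1) ⇒ T₂ = T₁ (V₁/V₂)^(γ−1).
For a monatomic ideal gas γ = 5/3, so γ−1 = 2/3.
T₂ = 348 × (15.5/1.3)^(2/3) = 1816 K.

T₂ ≈ 1820 K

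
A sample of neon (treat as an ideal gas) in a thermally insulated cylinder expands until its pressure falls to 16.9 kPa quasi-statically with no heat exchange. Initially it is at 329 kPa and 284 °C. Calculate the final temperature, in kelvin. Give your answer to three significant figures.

Adiabatic: T₂/T₁ = (P₂/P₁)^((γ−1)/γ).
For a monatomic ideal gas γ = 5/3, so (γ−1)/γ = 2/5.
T₁ = 284 °C = 557.1 K.
T₂ = 557.1 × (16.9/329)^(2/5) = 169.9 K.

T₂ ≈ 170 K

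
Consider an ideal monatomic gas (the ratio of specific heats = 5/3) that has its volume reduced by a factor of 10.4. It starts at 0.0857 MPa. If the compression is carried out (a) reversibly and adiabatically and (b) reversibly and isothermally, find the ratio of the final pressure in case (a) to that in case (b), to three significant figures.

Isothermal: P_b = P₁(V₁/V₂) = 0.0857×10.4.
Adiabatic: P_a = P₁(V₁/V₂)^γ = 0.0857×10.4^(5/3).
P_a/P_b = (V₁/V₂)^(γ−1) = 10.4^(2/3) = 4.765.

P_adiabatic / P_isothermal ≈ 4.76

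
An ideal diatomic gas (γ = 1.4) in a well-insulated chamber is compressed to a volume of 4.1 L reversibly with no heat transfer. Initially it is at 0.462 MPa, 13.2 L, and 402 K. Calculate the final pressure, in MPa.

Adiabatic: P₁V₁^γ = P₂V₂^γ ⇒ P₂ = P₁ (V₁/V₂)^γ.
P₂ = 0.462 × (13.2/4.1)^(1.4) = 2.374 MPa.

P₂ ≈ 2.37 MPa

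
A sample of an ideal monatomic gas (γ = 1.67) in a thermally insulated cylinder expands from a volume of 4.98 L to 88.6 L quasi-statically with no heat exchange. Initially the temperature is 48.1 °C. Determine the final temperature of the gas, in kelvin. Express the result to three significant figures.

For a reversible adiabat TV^(γ−1) is constant, so T₂ = T₁ (V₁/V₂)^(γ−1).
T₁ = 48.1 °C = 321.2 K.
T₂ = 321.2 × (4.98/88.6)^(0.67) = 46.69 K.

T₂ ≈ 46.7 K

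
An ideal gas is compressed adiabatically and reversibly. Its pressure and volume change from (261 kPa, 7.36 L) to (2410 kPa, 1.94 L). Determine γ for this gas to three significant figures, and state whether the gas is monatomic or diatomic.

PV^γ = const ⇒ γ = ln(P₂/P₁) / ln(V₁/V₂).
γ = ln(2410/261) / ln(7.36/1.94) = 1.667.
γ ≈ 1.67 is close to 5/3, so the gas is monatomic.

γ ≈ 1.67; monatomic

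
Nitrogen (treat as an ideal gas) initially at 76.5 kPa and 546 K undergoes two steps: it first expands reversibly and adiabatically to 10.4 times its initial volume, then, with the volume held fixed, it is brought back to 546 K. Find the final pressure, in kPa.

For a diatomic ideal gas γ = 7/5.
Adiabatic step (PV^γ = const): P₂ = 76.5×(1/10.4)^(7/5) = 2.883 kPa; T₂ = 546×(1/10.4)^(2/5) = 214 K.
Isochoric: P₃ = P₂(T₃/T₂) = 2.883 × (546/214) = 7.356 kPa.

P₃ ≈ 7.36 kPa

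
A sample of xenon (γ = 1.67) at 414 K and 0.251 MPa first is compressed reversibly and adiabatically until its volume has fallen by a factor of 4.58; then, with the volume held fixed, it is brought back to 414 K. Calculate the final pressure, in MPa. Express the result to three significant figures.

P₃ ≈ 1.15 MPa

Adiabatic step (PV^γ = const): P₂ = 0.251×4.58^(1.67) = 3.187 MPa; T₂ = 414×4.58^(0.67) = 1148 K.
Isochoric: P₃ = P₂(T₃/T₂) = 3.187 × (414/1148) = 1.15 MPa.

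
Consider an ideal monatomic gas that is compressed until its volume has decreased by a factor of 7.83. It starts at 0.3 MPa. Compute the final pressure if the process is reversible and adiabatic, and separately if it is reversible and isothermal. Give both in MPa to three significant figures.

adiabatic: 9.26 MPa; isothermal: 2.35 MPa

For a monatomic ideal gas γ = 5/3.
Isothermal: P₂ = P₁(V₁/V₂) = 0.3×7.83 = 2.349 MPa.
Adiabatic: P₂ = P₁(V₁/V₂)^γ = 0.3×7.83^(5/3) = 9.262 MPa.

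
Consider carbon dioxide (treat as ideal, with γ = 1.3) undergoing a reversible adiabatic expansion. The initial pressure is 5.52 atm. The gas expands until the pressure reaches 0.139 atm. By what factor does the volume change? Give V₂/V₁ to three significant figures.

V₂/V₁ ≈ 17.0

From PV^γ = const, V₂/V₁ = (P₁/P₂)^(1/γ).
V₂/V₁ = (5.52/0.139)^(0.769) = 16.98.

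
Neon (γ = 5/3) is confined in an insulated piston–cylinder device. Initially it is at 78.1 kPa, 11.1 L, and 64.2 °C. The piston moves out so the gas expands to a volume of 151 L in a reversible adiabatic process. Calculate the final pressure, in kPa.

Since PV^γ is constant along a reversible adiabat, P₂ = P₁ (V₁/V₂)^γ.
P₂ = 78.1 × (11.1/151)^(5/3) = 1.007 kPa.

P₂ ≈ 1.01 kPa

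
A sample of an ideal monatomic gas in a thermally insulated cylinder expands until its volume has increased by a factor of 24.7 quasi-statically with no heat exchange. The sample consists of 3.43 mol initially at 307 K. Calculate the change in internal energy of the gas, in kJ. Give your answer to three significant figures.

ΔU ≈ -11.6 kJ

Adiabatic: T₁V₁^(γ−1) = T₂V₂^(γ−1) ⇒ T₂ = T₁ (V₁/V₂)^(γ−1).
γ = 5/3 for a monatomic ideal gas, so γ−1 = 2/3.
T₂ = 307 × (1/24.7)^(2/3) = 36.2 K.
Q = 0, so ΔU = W_on_gas = nCᵥΔT with Cᵥ = R/(γ−1) = 12.47 J/(mol·K).
ΔU = 3.43 × 12.47 × (36.2 − 307) = -11580 J.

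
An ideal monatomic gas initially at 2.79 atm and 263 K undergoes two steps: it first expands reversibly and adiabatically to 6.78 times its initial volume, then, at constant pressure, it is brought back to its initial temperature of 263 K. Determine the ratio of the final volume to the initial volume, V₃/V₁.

V₃/V₁ ≈ 24.3

For a monatomic ideal gas γ = 5/3.
Adiabatic step: V₂/V₁ = 6.78; T₂ = T₁·(1/6.78)^(2/3) = 73.42 K.
Isobaric step: V₃/V₂ = T₃/T₂ = 263/73.42.
V₃/V₁ = (V₂/V₁)(V₃/V₂) = 6.78 × (263/73.42) = 24.29.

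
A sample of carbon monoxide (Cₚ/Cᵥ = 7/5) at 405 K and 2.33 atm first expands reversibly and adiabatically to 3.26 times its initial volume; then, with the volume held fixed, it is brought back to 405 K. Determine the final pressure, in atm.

P₃ ≈ 0.715 atm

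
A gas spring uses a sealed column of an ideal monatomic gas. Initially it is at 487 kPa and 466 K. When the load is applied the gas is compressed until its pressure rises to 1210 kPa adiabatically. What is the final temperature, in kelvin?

T₂ ≈ 671 K

Adiabatic: T₂/T₁ = (P₂/P₁)^((γ−1)/γ).
For a monatomic ideal gas γ = 5/3, so (γ−1)/γ = 2/5.
T₂ = 466 × (1210/487)^(2/5) = 670.6 K.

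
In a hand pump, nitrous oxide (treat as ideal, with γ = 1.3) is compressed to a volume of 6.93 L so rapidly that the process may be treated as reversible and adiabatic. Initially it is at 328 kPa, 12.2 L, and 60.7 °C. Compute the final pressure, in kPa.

P₂ ≈ 684 kPa

Adiabatic: P₁V₁^γ = P₂V₂^γ ⇒ P₂ = P₁ (V₁/V₂)^γ.
P₂ = 328 × (12.2/6.93)^(1.3) = 684.2 kPa.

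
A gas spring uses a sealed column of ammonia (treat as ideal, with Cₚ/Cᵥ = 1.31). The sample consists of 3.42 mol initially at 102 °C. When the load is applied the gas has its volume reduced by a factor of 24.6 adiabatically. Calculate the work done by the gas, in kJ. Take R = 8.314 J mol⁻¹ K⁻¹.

W ≈ -58.5 kJ

For a reversible adiabat TV^(γ−1) is constant, so T₂ = T₁ (V₁/V₂)^(γ−1).
T₁ = 102 °C = 375.1 K.
T₂ = 375.1 × 24.6^(0.31) = 1012 K.
Q = 0, so ΔU = W_on_gas = nCᵥΔT with Cᵥ = R/(γ−1) = 26.82 J/(mol·K).
ΔU = 3.42 × 26.82 × (1012 − 375.1) = 58460 J.
Work done by the gas = −ΔU = -58460 J.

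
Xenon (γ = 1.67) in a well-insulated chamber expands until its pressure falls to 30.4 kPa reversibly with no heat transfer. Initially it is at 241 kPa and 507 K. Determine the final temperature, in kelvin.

Adiabatic: T₂/T₁ = (P₂/P₁)^((γ−1)/γ).
T₂ = 507 × (30.4/241)^(0.401) = 220.9 K.

T₂ ≈ 221 K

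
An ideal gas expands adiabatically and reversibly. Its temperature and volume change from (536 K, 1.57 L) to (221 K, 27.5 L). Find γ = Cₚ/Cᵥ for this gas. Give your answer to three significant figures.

TV^(γ−1) = const ⇒ γ − 1 = ln(T₂/T₁) / ln(V₁/V₂).
γ = 1 + ln(221/536) / ln(1.57/27.5) = 1.309.

γ ≈ 1.31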